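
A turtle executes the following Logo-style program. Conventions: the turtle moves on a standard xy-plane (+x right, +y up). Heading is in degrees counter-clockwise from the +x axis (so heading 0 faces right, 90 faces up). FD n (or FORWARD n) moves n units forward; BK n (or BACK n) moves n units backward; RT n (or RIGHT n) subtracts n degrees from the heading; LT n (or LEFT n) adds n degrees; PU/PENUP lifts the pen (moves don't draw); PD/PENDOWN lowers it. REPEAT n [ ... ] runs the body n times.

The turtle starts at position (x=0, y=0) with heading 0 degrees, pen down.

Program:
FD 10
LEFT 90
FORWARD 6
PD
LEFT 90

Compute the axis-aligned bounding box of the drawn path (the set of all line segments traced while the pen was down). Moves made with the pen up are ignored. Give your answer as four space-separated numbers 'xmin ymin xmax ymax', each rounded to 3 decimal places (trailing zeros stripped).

Answer: 0 0 10 6

Derivation:
Executing turtle program step by step:
Start: pos=(0,0), heading=0, pen down
FD 10: (0,0) -> (10,0) [heading=0, draw]
LT 90: heading 0 -> 90
FD 6: (10,0) -> (10,6) [heading=90, draw]
PD: pen down
LT 90: heading 90 -> 180
Final: pos=(10,6), heading=180, 2 segment(s) drawn

Segment endpoints: x in {0, 10}, y in {0, 6}
xmin=0, ymin=0, xmax=10, ymax=6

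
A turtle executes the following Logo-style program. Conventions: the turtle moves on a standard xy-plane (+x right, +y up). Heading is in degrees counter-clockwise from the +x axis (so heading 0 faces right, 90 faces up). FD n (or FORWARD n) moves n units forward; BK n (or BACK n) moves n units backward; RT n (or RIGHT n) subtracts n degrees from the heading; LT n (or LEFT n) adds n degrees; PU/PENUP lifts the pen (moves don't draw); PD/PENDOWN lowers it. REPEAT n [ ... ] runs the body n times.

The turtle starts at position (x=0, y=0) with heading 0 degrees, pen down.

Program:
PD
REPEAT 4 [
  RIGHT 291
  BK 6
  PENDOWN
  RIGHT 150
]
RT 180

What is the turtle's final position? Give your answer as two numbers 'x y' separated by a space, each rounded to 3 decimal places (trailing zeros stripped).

Executing turtle program step by step:
Start: pos=(0,0), heading=0, pen down
PD: pen down
REPEAT 4 [
  -- iteration 1/4 --
  RT 291: heading 0 -> 69
  BK 6: (0,0) -> (-2.15,-5.601) [heading=69, draw]
  PD: pen down
  RT 150: heading 69 -> 279
  -- iteration 2/4 --
  RT 291: heading 279 -> 348
  BK 6: (-2.15,-5.601) -> (-8.019,-4.354) [heading=348, draw]
  PD: pen down
  RT 150: heading 348 -> 198
  -- iteration 3/4 --
  RT 291: heading 198 -> 267
  BK 6: (-8.019,-4.354) -> (-7.705,1.638) [heading=267, draw]
  PD: pen down
  RT 150: heading 267 -> 117
  -- iteration 4/4 --
  RT 291: heading 117 -> 186
  BK 6: (-7.705,1.638) -> (-1.738,2.265) [heading=186, draw]
  PD: pen down
  RT 150: heading 186 -> 36
]
RT 180: heading 36 -> 216
Final: pos=(-1.738,2.265), heading=216, 4 segment(s) drawn

Answer: -1.738 2.265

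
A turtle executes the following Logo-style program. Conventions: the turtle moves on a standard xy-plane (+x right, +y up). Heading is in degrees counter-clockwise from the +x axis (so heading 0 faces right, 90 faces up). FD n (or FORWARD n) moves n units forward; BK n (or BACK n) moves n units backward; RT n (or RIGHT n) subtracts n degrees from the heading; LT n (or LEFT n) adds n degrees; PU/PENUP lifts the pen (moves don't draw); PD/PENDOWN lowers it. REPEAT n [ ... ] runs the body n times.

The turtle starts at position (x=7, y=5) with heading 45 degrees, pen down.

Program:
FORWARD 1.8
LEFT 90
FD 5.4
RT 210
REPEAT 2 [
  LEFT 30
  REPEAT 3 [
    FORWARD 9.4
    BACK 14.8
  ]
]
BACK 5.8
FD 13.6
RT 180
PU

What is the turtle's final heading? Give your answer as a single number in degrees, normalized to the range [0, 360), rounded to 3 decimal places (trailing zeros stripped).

Answer: 165

Derivation:
Executing turtle program step by step:
Start: pos=(7,5), heading=45, pen down
FD 1.8: (7,5) -> (8.273,6.273) [heading=45, draw]
LT 90: heading 45 -> 135
FD 5.4: (8.273,6.273) -> (4.454,10.091) [heading=135, draw]
RT 210: heading 135 -> 285
REPEAT 2 [
  -- iteration 1/2 --
  LT 30: heading 285 -> 315
  REPEAT 3 [
    -- iteration 1/3 --
    FD 9.4: (4.454,10.091) -> (11.101,3.444) [heading=315, draw]
    BK 14.8: (11.101,3.444) -> (0.636,13.91) [heading=315, draw]
    -- iteration 2/3 --
    FD 9.4: (0.636,13.91) -> (7.283,7.263) [heading=315, draw]
    BK 14.8: (7.283,7.263) -> (-3.182,17.728) [heading=315, draw]
    -- iteration 3/3 --
    FD 9.4: (-3.182,17.728) -> (3.464,11.081) [heading=315, draw]
    BK 14.8: (3.464,11.081) -> (-7.001,21.546) [heading=315, draw]
  ]
  -- iteration 2/2 --
  LT 30: heading 315 -> 345
  REPEAT 3 [
    -- iteration 1/3 --
    FD 9.4: (-7.001,21.546) -> (2.079,19.113) [heading=345, draw]
    BK 14.8: (2.079,19.113) -> (-12.217,22.944) [heading=345, draw]
    -- iteration 2/3 --
    FD 9.4: (-12.217,22.944) -> (-3.137,20.511) [heading=345, draw]
    BK 14.8: (-3.137,20.511) -> (-17.433,24.342) [heading=345, draw]
    -- iteration 3/3 --
    FD 9.4: (-17.433,24.342) -> (-8.353,21.909) [heading=345, draw]
    BK 14.8: (-8.353,21.909) -> (-22.649,25.739) [heading=345, draw]
  ]
]
BK 5.8: (-22.649,25.739) -> (-28.251,27.24) [heading=345, draw]
FD 13.6: (-28.251,27.24) -> (-15.114,23.72) [heading=345, draw]
RT 180: heading 345 -> 165
PU: pen up
Final: pos=(-15.114,23.72), heading=165, 16 segment(s) drawn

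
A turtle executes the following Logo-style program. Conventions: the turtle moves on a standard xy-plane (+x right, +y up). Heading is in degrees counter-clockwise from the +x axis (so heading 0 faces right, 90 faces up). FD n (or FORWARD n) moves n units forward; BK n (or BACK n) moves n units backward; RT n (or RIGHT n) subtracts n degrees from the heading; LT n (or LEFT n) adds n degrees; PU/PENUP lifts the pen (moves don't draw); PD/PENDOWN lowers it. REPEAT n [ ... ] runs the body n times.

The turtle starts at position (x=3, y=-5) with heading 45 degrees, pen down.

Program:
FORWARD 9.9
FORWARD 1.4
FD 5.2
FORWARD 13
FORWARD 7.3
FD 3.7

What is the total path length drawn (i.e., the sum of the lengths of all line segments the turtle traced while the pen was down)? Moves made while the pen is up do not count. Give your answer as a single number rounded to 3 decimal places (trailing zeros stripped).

Executing turtle program step by step:
Start: pos=(3,-5), heading=45, pen down
FD 9.9: (3,-5) -> (10,2) [heading=45, draw]
FD 1.4: (10,2) -> (10.99,2.99) [heading=45, draw]
FD 5.2: (10.99,2.99) -> (14.667,6.667) [heading=45, draw]
FD 13: (14.667,6.667) -> (23.86,15.86) [heading=45, draw]
FD 7.3: (23.86,15.86) -> (29.022,21.022) [heading=45, draw]
FD 3.7: (29.022,21.022) -> (31.638,23.638) [heading=45, draw]
Final: pos=(31.638,23.638), heading=45, 6 segment(s) drawn

Segment lengths:
  seg 1: (3,-5) -> (10,2), length = 9.9
  seg 2: (10,2) -> (10.99,2.99), length = 1.4
  seg 3: (10.99,2.99) -> (14.667,6.667), length = 5.2
  seg 4: (14.667,6.667) -> (23.86,15.86), length = 13
  seg 5: (23.86,15.86) -> (29.022,21.022), length = 7.3
  seg 6: (29.022,21.022) -> (31.638,23.638), length = 3.7
Total = 40.5

Answer: 40.5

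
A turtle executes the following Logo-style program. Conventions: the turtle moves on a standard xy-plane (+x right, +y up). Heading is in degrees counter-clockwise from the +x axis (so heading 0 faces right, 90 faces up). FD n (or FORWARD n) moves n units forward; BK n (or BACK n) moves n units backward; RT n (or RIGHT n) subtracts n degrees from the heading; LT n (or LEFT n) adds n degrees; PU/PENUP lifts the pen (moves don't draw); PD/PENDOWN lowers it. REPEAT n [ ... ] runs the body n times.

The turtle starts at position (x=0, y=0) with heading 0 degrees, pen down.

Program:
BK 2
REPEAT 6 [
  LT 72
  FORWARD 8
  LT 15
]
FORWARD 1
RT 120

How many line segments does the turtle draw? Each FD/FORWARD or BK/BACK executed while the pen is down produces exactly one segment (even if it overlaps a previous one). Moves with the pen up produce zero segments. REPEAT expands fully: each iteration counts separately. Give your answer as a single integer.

Executing turtle program step by step:
Start: pos=(0,0), heading=0, pen down
BK 2: (0,0) -> (-2,0) [heading=0, draw]
REPEAT 6 [
  -- iteration 1/6 --
  LT 72: heading 0 -> 72
  FD 8: (-2,0) -> (0.472,7.608) [heading=72, draw]
  LT 15: heading 72 -> 87
  -- iteration 2/6 --
  LT 72: heading 87 -> 159
  FD 8: (0.472,7.608) -> (-6.997,10.475) [heading=159, draw]
  LT 15: heading 159 -> 174
  -- iteration 3/6 --
  LT 72: heading 174 -> 246
  FD 8: (-6.997,10.475) -> (-10.25,3.167) [heading=246, draw]
  LT 15: heading 246 -> 261
  -- iteration 4/6 --
  LT 72: heading 261 -> 333
  FD 8: (-10.25,3.167) -> (-3.122,-0.465) [heading=333, draw]
  LT 15: heading 333 -> 348
  -- iteration 5/6 --
  LT 72: heading 348 -> 60
  FD 8: (-3.122,-0.465) -> (0.878,6.463) [heading=60, draw]
  LT 15: heading 60 -> 75
  -- iteration 6/6 --
  LT 72: heading 75 -> 147
  FD 8: (0.878,6.463) -> (-5.832,10.82) [heading=147, draw]
  LT 15: heading 147 -> 162
]
FD 1: (-5.832,10.82) -> (-6.783,11.129) [heading=162, draw]
RT 120: heading 162 -> 42
Final: pos=(-6.783,11.129), heading=42, 8 segment(s) drawn
Segments drawn: 8

Answer: 8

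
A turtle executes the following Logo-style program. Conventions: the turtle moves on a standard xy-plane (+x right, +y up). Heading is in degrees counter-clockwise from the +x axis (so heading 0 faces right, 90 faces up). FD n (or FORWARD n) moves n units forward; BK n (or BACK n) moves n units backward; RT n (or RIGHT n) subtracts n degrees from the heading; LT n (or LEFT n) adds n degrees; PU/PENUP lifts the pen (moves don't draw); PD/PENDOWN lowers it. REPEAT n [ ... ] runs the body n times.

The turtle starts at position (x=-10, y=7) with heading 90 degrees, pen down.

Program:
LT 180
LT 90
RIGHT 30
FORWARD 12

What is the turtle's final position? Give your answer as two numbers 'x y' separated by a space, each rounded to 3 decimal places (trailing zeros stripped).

Executing turtle program step by step:
Start: pos=(-10,7), heading=90, pen down
LT 180: heading 90 -> 270
LT 90: heading 270 -> 0
RT 30: heading 0 -> 330
FD 12: (-10,7) -> (0.392,1) [heading=330, draw]
Final: pos=(0.392,1), heading=330, 1 segment(s) drawn

Answer: 0.392 1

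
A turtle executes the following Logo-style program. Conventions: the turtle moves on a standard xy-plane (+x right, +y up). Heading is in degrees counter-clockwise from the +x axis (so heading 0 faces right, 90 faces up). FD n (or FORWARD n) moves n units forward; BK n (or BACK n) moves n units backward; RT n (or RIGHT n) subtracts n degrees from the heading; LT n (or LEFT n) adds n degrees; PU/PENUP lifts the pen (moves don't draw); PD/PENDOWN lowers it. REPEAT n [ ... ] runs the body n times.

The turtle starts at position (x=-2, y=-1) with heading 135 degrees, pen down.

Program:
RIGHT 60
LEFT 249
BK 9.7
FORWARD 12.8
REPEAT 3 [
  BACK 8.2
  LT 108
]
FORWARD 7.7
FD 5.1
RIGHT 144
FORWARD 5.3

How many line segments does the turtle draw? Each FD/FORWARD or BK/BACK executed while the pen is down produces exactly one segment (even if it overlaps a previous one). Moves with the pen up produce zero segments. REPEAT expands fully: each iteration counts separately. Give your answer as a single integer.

Executing turtle program step by step:
Start: pos=(-2,-1), heading=135, pen down
RT 60: heading 135 -> 75
LT 249: heading 75 -> 324
BK 9.7: (-2,-1) -> (-9.847,4.702) [heading=324, draw]
FD 12.8: (-9.847,4.702) -> (0.508,-2.822) [heading=324, draw]
REPEAT 3 [
  -- iteration 1/3 --
  BK 8.2: (0.508,-2.822) -> (-6.126,1.998) [heading=324, draw]
  LT 108: heading 324 -> 72
  -- iteration 2/3 --
  BK 8.2: (-6.126,1.998) -> (-8.66,-5.801) [heading=72, draw]
  LT 108: heading 72 -> 180
  -- iteration 3/3 --
  BK 8.2: (-8.66,-5.801) -> (-0.46,-5.801) [heading=180, draw]
  LT 108: heading 180 -> 288
]
FD 7.7: (-0.46,-5.801) -> (1.92,-13.124) [heading=288, draw]
FD 5.1: (1.92,-13.124) -> (3.495,-17.974) [heading=288, draw]
RT 144: heading 288 -> 144
FD 5.3: (3.495,-17.974) -> (-0.792,-14.859) [heading=144, draw]
Final: pos=(-0.792,-14.859), heading=144, 8 segment(s) drawn
Segments drawn: 8

Answer: 8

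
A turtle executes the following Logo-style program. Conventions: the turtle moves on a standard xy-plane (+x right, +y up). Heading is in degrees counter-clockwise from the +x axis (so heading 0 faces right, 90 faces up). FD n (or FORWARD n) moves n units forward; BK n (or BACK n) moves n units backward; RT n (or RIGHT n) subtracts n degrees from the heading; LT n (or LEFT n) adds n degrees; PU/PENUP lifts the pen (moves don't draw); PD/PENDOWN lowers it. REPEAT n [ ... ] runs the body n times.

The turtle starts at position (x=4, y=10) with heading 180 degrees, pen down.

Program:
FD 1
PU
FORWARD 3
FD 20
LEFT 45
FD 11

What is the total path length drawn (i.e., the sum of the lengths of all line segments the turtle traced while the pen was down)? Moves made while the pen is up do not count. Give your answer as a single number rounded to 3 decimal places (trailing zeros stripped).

Answer: 1

Derivation:
Executing turtle program step by step:
Start: pos=(4,10), heading=180, pen down
FD 1: (4,10) -> (3,10) [heading=180, draw]
PU: pen up
FD 3: (3,10) -> (0,10) [heading=180, move]
FD 20: (0,10) -> (-20,10) [heading=180, move]
LT 45: heading 180 -> 225
FD 11: (-20,10) -> (-27.778,2.222) [heading=225, move]
Final: pos=(-27.778,2.222), heading=225, 1 segment(s) drawn

Segment lengths:
  seg 1: (4,10) -> (3,10), length = 1
Total = 1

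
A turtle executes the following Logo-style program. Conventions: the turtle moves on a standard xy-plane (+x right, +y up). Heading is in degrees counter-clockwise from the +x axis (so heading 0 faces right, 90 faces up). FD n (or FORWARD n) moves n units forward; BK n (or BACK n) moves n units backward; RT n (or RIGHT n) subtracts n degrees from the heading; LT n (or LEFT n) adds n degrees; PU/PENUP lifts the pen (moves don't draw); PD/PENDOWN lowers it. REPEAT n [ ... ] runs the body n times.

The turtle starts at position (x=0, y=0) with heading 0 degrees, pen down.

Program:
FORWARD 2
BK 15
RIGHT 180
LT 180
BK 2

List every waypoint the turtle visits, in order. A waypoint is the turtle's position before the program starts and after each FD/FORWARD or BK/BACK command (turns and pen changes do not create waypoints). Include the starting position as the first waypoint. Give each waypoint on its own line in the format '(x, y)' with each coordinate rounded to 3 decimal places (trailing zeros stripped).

Answer: (0, 0)
(2, 0)
(-13, 0)
(-15, 0)

Derivation:
Executing turtle program step by step:
Start: pos=(0,0), heading=0, pen down
FD 2: (0,0) -> (2,0) [heading=0, draw]
BK 15: (2,0) -> (-13,0) [heading=0, draw]
RT 180: heading 0 -> 180
LT 180: heading 180 -> 0
BK 2: (-13,0) -> (-15,0) [heading=0, draw]
Final: pos=(-15,0), heading=0, 3 segment(s) drawn
Waypoints (4 total):
(0, 0)
(2, 0)
(-13, 0)
(-15, 0)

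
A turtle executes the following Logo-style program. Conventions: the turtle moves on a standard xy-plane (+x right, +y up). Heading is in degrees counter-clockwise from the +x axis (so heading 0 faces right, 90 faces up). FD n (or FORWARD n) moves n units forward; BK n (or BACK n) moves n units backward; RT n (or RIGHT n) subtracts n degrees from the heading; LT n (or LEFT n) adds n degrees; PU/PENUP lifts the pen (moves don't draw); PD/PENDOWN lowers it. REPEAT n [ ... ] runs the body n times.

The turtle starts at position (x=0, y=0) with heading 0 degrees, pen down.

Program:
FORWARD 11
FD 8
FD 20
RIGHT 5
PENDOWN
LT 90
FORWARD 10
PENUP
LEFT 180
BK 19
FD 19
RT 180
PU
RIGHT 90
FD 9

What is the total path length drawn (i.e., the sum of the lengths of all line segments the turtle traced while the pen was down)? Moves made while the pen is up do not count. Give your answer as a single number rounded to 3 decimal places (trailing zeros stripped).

Executing turtle program step by step:
Start: pos=(0,0), heading=0, pen down
FD 11: (0,0) -> (11,0) [heading=0, draw]
FD 8: (11,0) -> (19,0) [heading=0, draw]
FD 20: (19,0) -> (39,0) [heading=0, draw]
RT 5: heading 0 -> 355
PD: pen down
LT 90: heading 355 -> 85
FD 10: (39,0) -> (39.872,9.962) [heading=85, draw]
PU: pen up
LT 180: heading 85 -> 265
BK 19: (39.872,9.962) -> (41.528,28.89) [heading=265, move]
FD 19: (41.528,28.89) -> (39.872,9.962) [heading=265, move]
RT 180: heading 265 -> 85
PU: pen up
RT 90: heading 85 -> 355
FD 9: (39.872,9.962) -> (48.837,9.178) [heading=355, move]
Final: pos=(48.837,9.178), heading=355, 4 segment(s) drawn

Segment lengths:
  seg 1: (0,0) -> (11,0), length = 11
  seg 2: (11,0) -> (19,0), length = 8
  seg 3: (19,0) -> (39,0), length = 20
  seg 4: (39,0) -> (39.872,9.962), length = 10
Total = 49

Answer: 49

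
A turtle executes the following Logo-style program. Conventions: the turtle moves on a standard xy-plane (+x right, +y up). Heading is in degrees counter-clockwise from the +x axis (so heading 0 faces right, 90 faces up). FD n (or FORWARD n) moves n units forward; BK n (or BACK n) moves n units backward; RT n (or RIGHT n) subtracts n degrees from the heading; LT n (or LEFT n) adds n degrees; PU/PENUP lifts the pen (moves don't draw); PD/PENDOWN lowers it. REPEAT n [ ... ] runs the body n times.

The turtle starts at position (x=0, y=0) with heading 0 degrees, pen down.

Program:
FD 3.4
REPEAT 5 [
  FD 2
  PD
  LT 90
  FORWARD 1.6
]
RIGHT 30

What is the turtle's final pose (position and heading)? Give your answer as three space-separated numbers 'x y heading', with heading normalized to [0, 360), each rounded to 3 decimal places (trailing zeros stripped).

Answer: 5.4 1.6 60

Derivation:
Executing turtle program step by step:
Start: pos=(0,0), heading=0, pen down
FD 3.4: (0,0) -> (3.4,0) [heading=0, draw]
REPEAT 5 [
  -- iteration 1/5 --
  FD 2: (3.4,0) -> (5.4,0) [heading=0, draw]
  PD: pen down
  LT 90: heading 0 -> 90
  FD 1.6: (5.4,0) -> (5.4,1.6) [heading=90, draw]
  -- iteration 2/5 --
  FD 2: (5.4,1.6) -> (5.4,3.6) [heading=90, draw]
  PD: pen down
  LT 90: heading 90 -> 180
  FD 1.6: (5.4,3.6) -> (3.8,3.6) [heading=180, draw]
  -- iteration 3/5 --
  FD 2: (3.8,3.6) -> (1.8,3.6) [heading=180, draw]
  PD: pen down
  LT 90: heading 180 -> 270
  FD 1.6: (1.8,3.6) -> (1.8,2) [heading=270, draw]
  -- iteration 4/5 --
  FD 2: (1.8,2) -> (1.8,0) [heading=270, draw]
  PD: pen down
  LT 90: heading 270 -> 0
  FD 1.6: (1.8,0) -> (3.4,0) [heading=0, draw]
  -- iteration 5/5 --
  FD 2: (3.4,0) -> (5.4,0) [heading=0, draw]
  PD: pen down
  LT 90: heading 0 -> 90
  FD 1.6: (5.4,0) -> (5.4,1.6) [heading=90, draw]
]
RT 30: heading 90 -> 60
Final: pos=(5.4,1.6), heading=60, 11 segment(s) drawn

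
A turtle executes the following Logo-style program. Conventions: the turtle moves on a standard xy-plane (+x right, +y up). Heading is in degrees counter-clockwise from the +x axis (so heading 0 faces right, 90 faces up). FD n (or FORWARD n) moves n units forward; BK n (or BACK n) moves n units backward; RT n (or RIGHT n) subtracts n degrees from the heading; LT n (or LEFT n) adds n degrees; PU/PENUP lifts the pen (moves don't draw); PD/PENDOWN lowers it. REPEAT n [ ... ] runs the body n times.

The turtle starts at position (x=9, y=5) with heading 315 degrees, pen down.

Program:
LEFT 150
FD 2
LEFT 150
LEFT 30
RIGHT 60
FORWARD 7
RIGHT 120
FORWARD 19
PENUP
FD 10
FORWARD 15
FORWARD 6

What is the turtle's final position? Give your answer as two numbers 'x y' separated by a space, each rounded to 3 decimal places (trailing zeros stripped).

Answer: -9.408 50.278

Derivation:
Executing turtle program step by step:
Start: pos=(9,5), heading=315, pen down
LT 150: heading 315 -> 105
FD 2: (9,5) -> (8.482,6.932) [heading=105, draw]
LT 150: heading 105 -> 255
LT 30: heading 255 -> 285
RT 60: heading 285 -> 225
FD 7: (8.482,6.932) -> (3.533,1.982) [heading=225, draw]
RT 120: heading 225 -> 105
FD 19: (3.533,1.982) -> (-1.385,20.335) [heading=105, draw]
PU: pen up
FD 10: (-1.385,20.335) -> (-3.973,29.994) [heading=105, move]
FD 15: (-3.973,29.994) -> (-7.855,44.483) [heading=105, move]
FD 6: (-7.855,44.483) -> (-9.408,50.278) [heading=105, move]
Final: pos=(-9.408,50.278), heading=105, 3 segment(s) drawn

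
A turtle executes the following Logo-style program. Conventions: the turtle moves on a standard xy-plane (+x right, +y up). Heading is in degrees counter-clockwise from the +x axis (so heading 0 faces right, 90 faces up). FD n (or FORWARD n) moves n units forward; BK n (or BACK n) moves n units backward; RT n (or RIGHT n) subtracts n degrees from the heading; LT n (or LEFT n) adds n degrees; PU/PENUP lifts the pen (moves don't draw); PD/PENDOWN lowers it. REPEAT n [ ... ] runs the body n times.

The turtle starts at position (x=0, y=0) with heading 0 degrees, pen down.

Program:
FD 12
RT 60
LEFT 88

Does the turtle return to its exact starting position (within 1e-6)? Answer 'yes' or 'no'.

Executing turtle program step by step:
Start: pos=(0,0), heading=0, pen down
FD 12: (0,0) -> (12,0) [heading=0, draw]
RT 60: heading 0 -> 300
LT 88: heading 300 -> 28
Final: pos=(12,0), heading=28, 1 segment(s) drawn

Start position: (0, 0)
Final position: (12, 0)
Distance = 12; >= 1e-6 -> NOT closed

Answer: no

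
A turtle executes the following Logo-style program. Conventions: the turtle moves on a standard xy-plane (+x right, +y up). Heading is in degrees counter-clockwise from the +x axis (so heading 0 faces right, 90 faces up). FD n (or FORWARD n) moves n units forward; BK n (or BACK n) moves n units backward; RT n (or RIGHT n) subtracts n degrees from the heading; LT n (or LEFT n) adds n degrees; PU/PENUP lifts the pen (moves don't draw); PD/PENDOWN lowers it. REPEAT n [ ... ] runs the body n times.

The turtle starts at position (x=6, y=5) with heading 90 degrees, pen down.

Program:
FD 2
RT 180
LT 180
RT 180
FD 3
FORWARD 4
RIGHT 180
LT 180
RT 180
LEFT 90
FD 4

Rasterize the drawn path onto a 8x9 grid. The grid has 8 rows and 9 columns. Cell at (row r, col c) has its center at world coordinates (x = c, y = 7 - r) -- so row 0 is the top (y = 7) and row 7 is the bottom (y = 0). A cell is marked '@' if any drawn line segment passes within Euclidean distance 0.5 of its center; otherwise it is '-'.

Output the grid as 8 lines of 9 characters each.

Segment 0: (6,5) -> (6,7)
Segment 1: (6,7) -> (6,4)
Segment 2: (6,4) -> (6,0)
Segment 3: (6,0) -> (2,-0)

Answer: ------@--
------@--
------@--
------@--
------@--
------@--
------@--
--@@@@@--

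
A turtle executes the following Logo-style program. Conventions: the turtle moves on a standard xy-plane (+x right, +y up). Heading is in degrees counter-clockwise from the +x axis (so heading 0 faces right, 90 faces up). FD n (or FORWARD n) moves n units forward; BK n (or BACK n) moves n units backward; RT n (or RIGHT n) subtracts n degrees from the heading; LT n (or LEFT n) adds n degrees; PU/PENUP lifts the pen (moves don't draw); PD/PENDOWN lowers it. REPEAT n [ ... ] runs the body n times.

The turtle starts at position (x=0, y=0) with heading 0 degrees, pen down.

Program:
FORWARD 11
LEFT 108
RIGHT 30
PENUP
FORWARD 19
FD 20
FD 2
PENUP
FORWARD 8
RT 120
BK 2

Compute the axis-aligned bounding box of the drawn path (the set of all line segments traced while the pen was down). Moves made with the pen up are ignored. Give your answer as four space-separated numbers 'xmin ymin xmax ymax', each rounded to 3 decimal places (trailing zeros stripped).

Answer: 0 0 11 0

Derivation:
Executing turtle program step by step:
Start: pos=(0,0), heading=0, pen down
FD 11: (0,0) -> (11,0) [heading=0, draw]
LT 108: heading 0 -> 108
RT 30: heading 108 -> 78
PU: pen up
FD 19: (11,0) -> (14.95,18.585) [heading=78, move]
FD 20: (14.95,18.585) -> (19.109,38.148) [heading=78, move]
FD 2: (19.109,38.148) -> (19.524,40.104) [heading=78, move]
PU: pen up
FD 8: (19.524,40.104) -> (21.188,47.929) [heading=78, move]
RT 120: heading 78 -> 318
BK 2: (21.188,47.929) -> (19.701,49.267) [heading=318, move]
Final: pos=(19.701,49.267), heading=318, 1 segment(s) drawn

Segment endpoints: x in {0, 11}, y in {0}
xmin=0, ymin=0, xmax=11, ymax=0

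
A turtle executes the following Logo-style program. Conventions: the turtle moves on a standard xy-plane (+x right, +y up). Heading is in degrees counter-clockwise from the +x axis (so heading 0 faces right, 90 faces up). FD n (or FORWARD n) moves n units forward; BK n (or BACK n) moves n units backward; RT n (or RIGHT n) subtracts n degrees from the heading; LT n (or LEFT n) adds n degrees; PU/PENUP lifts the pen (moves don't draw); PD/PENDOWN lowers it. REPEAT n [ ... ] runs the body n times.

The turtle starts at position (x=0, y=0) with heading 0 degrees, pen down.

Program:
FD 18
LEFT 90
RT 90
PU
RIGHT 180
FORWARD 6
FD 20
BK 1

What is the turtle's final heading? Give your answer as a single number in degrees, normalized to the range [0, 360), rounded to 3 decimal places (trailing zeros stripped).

Answer: 180

Derivation:
Executing turtle program step by step:
Start: pos=(0,0), heading=0, pen down
FD 18: (0,0) -> (18,0) [heading=0, draw]
LT 90: heading 0 -> 90
RT 90: heading 90 -> 0
PU: pen up
RT 180: heading 0 -> 180
FD 6: (18,0) -> (12,0) [heading=180, move]
FD 20: (12,0) -> (-8,0) [heading=180, move]
BK 1: (-8,0) -> (-7,0) [heading=180, move]
Final: pos=(-7,0), heading=180, 1 segment(s) drawn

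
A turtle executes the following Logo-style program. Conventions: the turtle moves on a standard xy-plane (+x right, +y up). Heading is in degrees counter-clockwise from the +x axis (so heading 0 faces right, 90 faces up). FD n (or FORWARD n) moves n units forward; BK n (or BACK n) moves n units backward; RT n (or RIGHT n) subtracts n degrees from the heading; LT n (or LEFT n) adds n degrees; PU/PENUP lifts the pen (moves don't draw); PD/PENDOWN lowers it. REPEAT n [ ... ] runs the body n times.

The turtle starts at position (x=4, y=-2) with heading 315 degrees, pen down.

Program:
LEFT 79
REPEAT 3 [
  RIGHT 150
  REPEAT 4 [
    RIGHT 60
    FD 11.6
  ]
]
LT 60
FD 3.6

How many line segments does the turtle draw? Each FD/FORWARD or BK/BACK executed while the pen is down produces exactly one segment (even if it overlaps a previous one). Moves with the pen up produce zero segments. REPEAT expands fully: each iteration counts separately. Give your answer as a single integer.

Answer: 13

Derivation:
Executing turtle program step by step:
Start: pos=(4,-2), heading=315, pen down
LT 79: heading 315 -> 34
REPEAT 3 [
  -- iteration 1/3 --
  RT 150: heading 34 -> 244
  REPEAT 4 [
    -- iteration 1/4 --
    RT 60: heading 244 -> 184
    FD 11.6: (4,-2) -> (-7.572,-2.809) [heading=184, draw]
    -- iteration 2/4 --
    RT 60: heading 184 -> 124
    FD 11.6: (-7.572,-2.809) -> (-14.058,6.808) [heading=124, draw]
    -- iteration 3/4 --
    RT 60: heading 124 -> 64
    FD 11.6: (-14.058,6.808) -> (-8.973,17.234) [heading=64, draw]
    -- iteration 4/4 --
    RT 60: heading 64 -> 4
    FD 11.6: (-8.973,17.234) -> (2.598,18.043) [heading=4, draw]
  ]
  -- iteration 2/3 --
  RT 150: heading 4 -> 214
  REPEAT 4 [
    -- iteration 1/4 --
    RT 60: heading 214 -> 154
    FD 11.6: (2.598,18.043) -> (-7.828,23.128) [heading=154, draw]
    -- iteration 2/4 --
    RT 60: heading 154 -> 94
    FD 11.6: (-7.828,23.128) -> (-8.637,34.7) [heading=94, draw]
    -- iteration 3/4 --
    RT 60: heading 94 -> 34
    FD 11.6: (-8.637,34.7) -> (0.98,41.186) [heading=34, draw]
    -- iteration 4/4 --
    RT 60: heading 34 -> 334
    FD 11.6: (0.98,41.186) -> (11.406,36.101) [heading=334, draw]
  ]
  -- iteration 3/3 --
  RT 150: heading 334 -> 184
  REPEAT 4 [
    -- iteration 1/4 --
    RT 60: heading 184 -> 124
    FD 11.6: (11.406,36.101) -> (4.919,45.718) [heading=124, draw]
    -- iteration 2/4 --
    RT 60: heading 124 -> 64
    FD 11.6: (4.919,45.718) -> (10.005,56.144) [heading=64, draw]
    -- iteration 3/4 --
    RT 60: heading 64 -> 4
    FD 11.6: (10.005,56.144) -> (21.576,56.953) [heading=4, draw]
    -- iteration 4/4 --
    RT 60: heading 4 -> 304
    FD 11.6: (21.576,56.953) -> (28.063,47.336) [heading=304, draw]
  ]
]
LT 60: heading 304 -> 4
FD 3.6: (28.063,47.336) -> (31.654,47.588) [heading=4, draw]
Final: pos=(31.654,47.588), heading=4, 13 segment(s) drawn
Segments drawn: 13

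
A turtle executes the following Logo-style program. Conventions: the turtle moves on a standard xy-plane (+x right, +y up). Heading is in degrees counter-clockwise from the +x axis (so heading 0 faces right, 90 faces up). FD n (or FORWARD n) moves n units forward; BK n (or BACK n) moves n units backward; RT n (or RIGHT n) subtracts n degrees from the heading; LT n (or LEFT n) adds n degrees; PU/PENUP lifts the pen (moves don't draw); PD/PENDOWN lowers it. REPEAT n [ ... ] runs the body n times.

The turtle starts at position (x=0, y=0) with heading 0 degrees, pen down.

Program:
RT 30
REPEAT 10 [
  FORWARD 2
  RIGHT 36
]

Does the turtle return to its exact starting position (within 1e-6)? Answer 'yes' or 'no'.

Executing turtle program step by step:
Start: pos=(0,0), heading=0, pen down
RT 30: heading 0 -> 330
REPEAT 10 [
  -- iteration 1/10 --
  FD 2: (0,0) -> (1.732,-1) [heading=330, draw]
  RT 36: heading 330 -> 294
  -- iteration 2/10 --
  FD 2: (1.732,-1) -> (2.546,-2.827) [heading=294, draw]
  RT 36: heading 294 -> 258
  -- iteration 3/10 --
  FD 2: (2.546,-2.827) -> (2.13,-4.783) [heading=258, draw]
  RT 36: heading 258 -> 222
  -- iteration 4/10 --
  FD 2: (2.13,-4.783) -> (0.643,-6.122) [heading=222, draw]
  RT 36: heading 222 -> 186
  -- iteration 5/10 --
  FD 2: (0.643,-6.122) -> (-1.346,-6.331) [heading=186, draw]
  RT 36: heading 186 -> 150
  -- iteration 6/10 --
  FD 2: (-1.346,-6.331) -> (-3.078,-5.331) [heading=150, draw]
  RT 36: heading 150 -> 114
  -- iteration 7/10 --
  FD 2: (-3.078,-5.331) -> (-3.891,-3.504) [heading=114, draw]
  RT 36: heading 114 -> 78
  -- iteration 8/10 --
  FD 2: (-3.891,-3.504) -> (-3.475,-1.547) [heading=78, draw]
  RT 36: heading 78 -> 42
  -- iteration 9/10 --
  FD 2: (-3.475,-1.547) -> (-1.989,-0.209) [heading=42, draw]
  RT 36: heading 42 -> 6
  -- iteration 10/10 --
  FD 2: (-1.989,-0.209) -> (0,0) [heading=6, draw]
  RT 36: heading 6 -> 330
]
Final: pos=(0,0), heading=330, 10 segment(s) drawn

Start position: (0, 0)
Final position: (0, 0)
Distance = 0; < 1e-6 -> CLOSED

Answer: yes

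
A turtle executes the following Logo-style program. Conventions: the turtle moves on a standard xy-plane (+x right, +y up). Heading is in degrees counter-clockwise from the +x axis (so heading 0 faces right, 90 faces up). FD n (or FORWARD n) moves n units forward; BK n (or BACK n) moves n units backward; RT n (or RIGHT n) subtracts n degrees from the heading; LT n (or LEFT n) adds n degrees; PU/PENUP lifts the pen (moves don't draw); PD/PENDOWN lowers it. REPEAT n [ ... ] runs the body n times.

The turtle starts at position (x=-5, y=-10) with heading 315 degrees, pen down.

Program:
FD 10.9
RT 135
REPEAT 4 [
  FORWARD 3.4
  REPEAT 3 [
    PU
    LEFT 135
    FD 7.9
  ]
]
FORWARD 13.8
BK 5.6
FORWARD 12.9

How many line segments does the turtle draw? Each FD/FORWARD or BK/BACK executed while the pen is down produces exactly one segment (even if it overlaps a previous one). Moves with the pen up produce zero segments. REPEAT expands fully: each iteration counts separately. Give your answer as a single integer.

Answer: 2

Derivation:
Executing turtle program step by step:
Start: pos=(-5,-10), heading=315, pen down
FD 10.9: (-5,-10) -> (2.707,-17.707) [heading=315, draw]
RT 135: heading 315 -> 180
REPEAT 4 [
  -- iteration 1/4 --
  FD 3.4: (2.707,-17.707) -> (-0.693,-17.707) [heading=180, draw]
  REPEAT 3 [
    -- iteration 1/3 --
    PU: pen up
    LT 135: heading 180 -> 315
    FD 7.9: (-0.693,-17.707) -> (4.894,-23.294) [heading=315, move]
    -- iteration 2/3 --
    PU: pen up
    LT 135: heading 315 -> 90
    FD 7.9: (4.894,-23.294) -> (4.894,-15.394) [heading=90, move]
    -- iteration 3/3 --
    PU: pen up
    LT 135: heading 90 -> 225
    FD 7.9: (4.894,-15.394) -> (-0.693,-20.98) [heading=225, move]
  ]
  -- iteration 2/4 --
  FD 3.4: (-0.693,-20.98) -> (-3.097,-23.384) [heading=225, move]
  REPEAT 3 [
    -- iteration 1/3 --
    PU: pen up
    LT 135: heading 225 -> 0
    FD 7.9: (-3.097,-23.384) -> (4.803,-23.384) [heading=0, move]
    -- iteration 2/3 --
    PU: pen up
    LT 135: heading 0 -> 135
    FD 7.9: (4.803,-23.384) -> (-0.783,-17.798) [heading=135, move]
    -- iteration 3/3 --
    PU: pen up
    LT 135: heading 135 -> 270
    FD 7.9: (-0.783,-17.798) -> (-0.783,-25.698) [heading=270, move]
  ]
  -- iteration 3/4 --
  FD 3.4: (-0.783,-25.698) -> (-0.783,-29.098) [heading=270, move]
  REPEAT 3 [
    -- iteration 1/3 --
    PU: pen up
    LT 135: heading 270 -> 45
    FD 7.9: (-0.783,-29.098) -> (4.803,-23.512) [heading=45, move]
    -- iteration 2/3 --
    PU: pen up
    LT 135: heading 45 -> 180
    FD 7.9: (4.803,-23.512) -> (-3.097,-23.512) [heading=180, move]
    -- iteration 3/3 --
    PU: pen up
    LT 135: heading 180 -> 315
    FD 7.9: (-3.097,-23.512) -> (2.489,-29.098) [heading=315, move]
  ]
  -- iteration 4/4 --
  FD 3.4: (2.489,-29.098) -> (4.894,-31.502) [heading=315, move]
  REPEAT 3 [
    -- iteration 1/3 --
    PU: pen up
    LT 135: heading 315 -> 90
    FD 7.9: (4.894,-31.502) -> (4.894,-23.602) [heading=90, move]
    -- iteration 2/3 --
    PU: pen up
    LT 135: heading 90 -> 225
    FD 7.9: (4.894,-23.602) -> (-0.693,-29.188) [heading=225, move]
    -- iteration 3/3 --
    PU: pen up
    LT 135: heading 225 -> 0
    FD 7.9: (-0.693,-29.188) -> (7.207,-29.188) [heading=0, move]
  ]
]
FD 13.8: (7.207,-29.188) -> (21.007,-29.188) [heading=0, move]
BK 5.6: (21.007,-29.188) -> (15.407,-29.188) [heading=0, move]
FD 12.9: (15.407,-29.188) -> (28.307,-29.188) [heading=0, move]
Final: pos=(28.307,-29.188), heading=0, 2 segment(s) drawn
Segments drawn: 2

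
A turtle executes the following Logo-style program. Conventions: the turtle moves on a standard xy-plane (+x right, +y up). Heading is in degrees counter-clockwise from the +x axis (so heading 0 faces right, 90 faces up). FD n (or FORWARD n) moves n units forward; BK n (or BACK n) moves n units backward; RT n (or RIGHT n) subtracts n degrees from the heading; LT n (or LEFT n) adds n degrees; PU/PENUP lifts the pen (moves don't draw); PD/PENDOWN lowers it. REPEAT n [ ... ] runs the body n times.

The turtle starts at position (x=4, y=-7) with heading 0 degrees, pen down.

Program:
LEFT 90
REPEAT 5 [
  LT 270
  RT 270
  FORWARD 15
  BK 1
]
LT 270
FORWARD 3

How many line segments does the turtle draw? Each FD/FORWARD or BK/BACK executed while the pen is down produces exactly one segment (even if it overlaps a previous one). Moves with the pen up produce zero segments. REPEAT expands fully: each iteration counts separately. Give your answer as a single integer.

Answer: 11

Derivation:
Executing turtle program step by step:
Start: pos=(4,-7), heading=0, pen down
LT 90: heading 0 -> 90
REPEAT 5 [
  -- iteration 1/5 --
  LT 270: heading 90 -> 0
  RT 270: heading 0 -> 90
  FD 15: (4,-7) -> (4,8) [heading=90, draw]
  BK 1: (4,8) -> (4,7) [heading=90, draw]
  -- iteration 2/5 --
  LT 270: heading 90 -> 0
  RT 270: heading 0 -> 90
  FD 15: (4,7) -> (4,22) [heading=90, draw]
  BK 1: (4,22) -> (4,21) [heading=90, draw]
  -- iteration 3/5 --
  LT 270: heading 90 -> 0
  RT 270: heading 0 -> 90
  FD 15: (4,21) -> (4,36) [heading=90, draw]
  BK 1: (4,36) -> (4,35) [heading=90, draw]
  -- iteration 4/5 --
  LT 270: heading 90 -> 0
  RT 270: heading 0 -> 90
  FD 15: (4,35) -> (4,50) [heading=90, draw]
  BK 1: (4,50) -> (4,49) [heading=90, draw]
  -- iteration 5/5 --
  LT 270: heading 90 -> 0
  RT 270: heading 0 -> 90
  FD 15: (4,49) -> (4,64) [heading=90, draw]
  BK 1: (4,64) -> (4,63) [heading=90, draw]
]
LT 270: heading 90 -> 0
FD 3: (4,63) -> (7,63) [heading=0, draw]
Final: pos=(7,63), heading=0, 11 segment(s) drawn
Segments drawn: 11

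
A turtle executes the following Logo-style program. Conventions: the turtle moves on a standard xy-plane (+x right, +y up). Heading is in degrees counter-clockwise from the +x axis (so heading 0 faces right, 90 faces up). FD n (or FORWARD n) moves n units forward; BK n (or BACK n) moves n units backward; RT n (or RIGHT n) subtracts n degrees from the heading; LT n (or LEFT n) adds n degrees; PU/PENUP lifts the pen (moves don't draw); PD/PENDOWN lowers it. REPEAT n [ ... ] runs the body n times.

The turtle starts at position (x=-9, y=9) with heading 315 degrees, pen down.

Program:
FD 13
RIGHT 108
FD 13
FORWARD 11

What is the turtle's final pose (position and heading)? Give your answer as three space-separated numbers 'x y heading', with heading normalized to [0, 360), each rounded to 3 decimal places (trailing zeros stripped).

Answer: -21.192 -11.088 207

Derivation:
Executing turtle program step by step:
Start: pos=(-9,9), heading=315, pen down
FD 13: (-9,9) -> (0.192,-0.192) [heading=315, draw]
RT 108: heading 315 -> 207
FD 13: (0.192,-0.192) -> (-11.391,-6.094) [heading=207, draw]
FD 11: (-11.391,-6.094) -> (-21.192,-11.088) [heading=207, draw]
Final: pos=(-21.192,-11.088), heading=207, 3 segment(s) drawn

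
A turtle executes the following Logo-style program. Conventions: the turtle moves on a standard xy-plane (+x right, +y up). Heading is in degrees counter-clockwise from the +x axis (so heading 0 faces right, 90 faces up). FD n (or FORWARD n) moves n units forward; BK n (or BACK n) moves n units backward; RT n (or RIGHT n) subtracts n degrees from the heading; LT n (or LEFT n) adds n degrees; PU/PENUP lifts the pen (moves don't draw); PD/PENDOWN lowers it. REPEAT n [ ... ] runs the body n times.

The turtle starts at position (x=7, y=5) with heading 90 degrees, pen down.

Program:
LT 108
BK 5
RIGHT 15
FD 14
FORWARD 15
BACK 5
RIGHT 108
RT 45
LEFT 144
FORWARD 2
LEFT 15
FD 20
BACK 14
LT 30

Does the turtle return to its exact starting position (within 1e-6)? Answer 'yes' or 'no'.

Answer: no

Derivation:
Executing turtle program step by step:
Start: pos=(7,5), heading=90, pen down
LT 108: heading 90 -> 198
BK 5: (7,5) -> (11.755,6.545) [heading=198, draw]
RT 15: heading 198 -> 183
FD 14: (11.755,6.545) -> (-2.226,5.812) [heading=183, draw]
FD 15: (-2.226,5.812) -> (-17.205,5.027) [heading=183, draw]
BK 5: (-17.205,5.027) -> (-12.212,5.289) [heading=183, draw]
RT 108: heading 183 -> 75
RT 45: heading 75 -> 30
LT 144: heading 30 -> 174
FD 2: (-12.212,5.289) -> (-14.201,5.498) [heading=174, draw]
LT 15: heading 174 -> 189
FD 20: (-14.201,5.498) -> (-33.955,2.369) [heading=189, draw]
BK 14: (-33.955,2.369) -> (-20.127,4.559) [heading=189, draw]
LT 30: heading 189 -> 219
Final: pos=(-20.127,4.559), heading=219, 7 segment(s) drawn

Start position: (7, 5)
Final position: (-20.127, 4.559)
Distance = 27.131; >= 1e-6 -> NOT closed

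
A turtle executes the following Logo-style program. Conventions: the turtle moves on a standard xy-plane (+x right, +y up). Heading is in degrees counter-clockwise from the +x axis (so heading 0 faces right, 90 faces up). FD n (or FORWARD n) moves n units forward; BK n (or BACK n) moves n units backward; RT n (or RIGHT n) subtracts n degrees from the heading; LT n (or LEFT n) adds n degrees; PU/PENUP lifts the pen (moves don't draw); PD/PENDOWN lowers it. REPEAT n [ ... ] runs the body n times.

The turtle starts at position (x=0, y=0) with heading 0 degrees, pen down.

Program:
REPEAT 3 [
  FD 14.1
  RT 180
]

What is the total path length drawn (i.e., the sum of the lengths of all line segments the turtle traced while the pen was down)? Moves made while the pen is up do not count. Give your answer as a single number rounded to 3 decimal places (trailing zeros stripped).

Executing turtle program step by step:
Start: pos=(0,0), heading=0, pen down
REPEAT 3 [
  -- iteration 1/3 --
  FD 14.1: (0,0) -> (14.1,0) [heading=0, draw]
  RT 180: heading 0 -> 180
  -- iteration 2/3 --
  FD 14.1: (14.1,0) -> (0,0) [heading=180, draw]
  RT 180: heading 180 -> 0
  -- iteration 3/3 --
  FD 14.1: (0,0) -> (14.1,0) [heading=0, draw]
  RT 180: heading 0 -> 180
]
Final: pos=(14.1,0), heading=180, 3 segment(s) drawn

Segment lengths:
  seg 1: (0,0) -> (14.1,0), length = 14.1
  seg 2: (14.1,0) -> (0,0), length = 14.1
  seg 3: (0,0) -> (14.1,0), length = 14.1
Total = 42.3

Answer: 42.3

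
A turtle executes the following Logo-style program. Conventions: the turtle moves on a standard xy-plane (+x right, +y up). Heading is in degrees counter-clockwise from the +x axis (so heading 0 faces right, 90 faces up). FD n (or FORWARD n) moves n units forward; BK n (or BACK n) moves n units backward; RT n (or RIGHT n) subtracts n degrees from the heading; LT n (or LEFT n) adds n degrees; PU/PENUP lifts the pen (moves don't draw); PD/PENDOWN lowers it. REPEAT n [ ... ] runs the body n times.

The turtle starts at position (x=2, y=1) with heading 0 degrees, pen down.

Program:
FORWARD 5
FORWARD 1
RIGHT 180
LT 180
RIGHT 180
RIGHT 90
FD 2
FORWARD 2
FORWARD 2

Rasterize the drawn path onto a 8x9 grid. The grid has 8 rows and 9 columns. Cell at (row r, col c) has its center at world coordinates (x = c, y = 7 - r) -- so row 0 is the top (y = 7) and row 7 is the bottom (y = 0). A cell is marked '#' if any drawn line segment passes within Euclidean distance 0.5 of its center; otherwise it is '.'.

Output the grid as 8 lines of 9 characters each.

Segment 0: (2,1) -> (7,1)
Segment 1: (7,1) -> (8,1)
Segment 2: (8,1) -> (8,3)
Segment 3: (8,3) -> (8,5)
Segment 4: (8,5) -> (8,7)

Answer: ........#
........#
........#
........#
........#
........#
..#######
.........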